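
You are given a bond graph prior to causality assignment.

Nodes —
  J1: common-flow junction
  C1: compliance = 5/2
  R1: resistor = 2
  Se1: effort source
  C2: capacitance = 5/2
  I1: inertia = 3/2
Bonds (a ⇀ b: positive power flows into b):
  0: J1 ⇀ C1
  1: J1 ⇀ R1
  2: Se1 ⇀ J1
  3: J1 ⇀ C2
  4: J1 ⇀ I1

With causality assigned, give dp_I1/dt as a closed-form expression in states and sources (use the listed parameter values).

#2 stroke→J1  (source Se1 imposes e)
#0 stroke→J1  (prefer integral on C1)
#3 stroke→J1  (C2 outputs effort q/C2)
#4 stroke→I1  (I1 outputs flow p/I1)
#1 stroke→J1  (1-jn J1 has f-setter on 4)

dp_I1/dt = E_Se1 - 4*p_I1/3 - 2*q_C1/5 - 2*q_C2/5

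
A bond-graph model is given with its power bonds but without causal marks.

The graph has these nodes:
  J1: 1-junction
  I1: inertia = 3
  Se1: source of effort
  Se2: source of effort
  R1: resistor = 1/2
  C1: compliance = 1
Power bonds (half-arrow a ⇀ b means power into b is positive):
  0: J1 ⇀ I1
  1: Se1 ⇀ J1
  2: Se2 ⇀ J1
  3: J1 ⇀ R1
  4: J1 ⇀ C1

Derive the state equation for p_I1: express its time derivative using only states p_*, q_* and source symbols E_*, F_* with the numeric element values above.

dp_I1/dt = E_Se1 + E_Se2 - p_I1/6 - q_C1

b1 stroke→J1  (Se1: effort source, stroke at far end)
b2 stroke→J1  (Se2 fixes effort; stroke away)
b0 stroke→I1  (I1 outputs flow p/I1)
b3 stroke→J1  (J1 flow already set via bond 0)
b4 stroke→J1  (J1: bond 0 brought flow, rest push out)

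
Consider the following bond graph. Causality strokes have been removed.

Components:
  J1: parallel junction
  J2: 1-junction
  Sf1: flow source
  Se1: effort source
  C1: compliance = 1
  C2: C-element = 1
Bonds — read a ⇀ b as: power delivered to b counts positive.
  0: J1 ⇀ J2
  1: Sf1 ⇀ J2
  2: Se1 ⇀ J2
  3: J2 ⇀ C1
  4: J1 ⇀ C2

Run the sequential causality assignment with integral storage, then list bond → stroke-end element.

#1 stroke→Sf1  (Sf1 fixes flow; stroke at Sf1)
#2 stroke→J2  (Se1 (Se) sets effort on bond)
#0 stroke→J2  (J2: bond 1 brought flow, rest push out)
#3 stroke→J2  (J2: bond 1 brought flow, rest push out)
#4 stroke→J1  (only one effort-in slot at J1)

β0 stroke→J2
β1 stroke→Sf1
β2 stroke→J2
β3 stroke→J2
β4 stroke→J1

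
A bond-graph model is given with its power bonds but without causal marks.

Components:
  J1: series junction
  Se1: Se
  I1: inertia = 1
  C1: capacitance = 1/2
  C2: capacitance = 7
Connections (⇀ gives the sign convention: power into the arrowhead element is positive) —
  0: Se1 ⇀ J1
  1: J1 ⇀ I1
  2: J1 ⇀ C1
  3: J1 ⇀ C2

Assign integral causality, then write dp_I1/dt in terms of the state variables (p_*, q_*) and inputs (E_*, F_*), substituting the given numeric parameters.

dp_I1/dt = E_Se1 - 2*q_C1 - q_C2/7

bond 0 stroke→J1  (Se1 (Se) sets effort on bond)
bond 1 stroke→I1  (I1 outputs flow p/I1)
bond 2 stroke→J1  (J1 flow already set via bond 1)
bond 3 stroke→J1  (common-f at J1 fixed by 1)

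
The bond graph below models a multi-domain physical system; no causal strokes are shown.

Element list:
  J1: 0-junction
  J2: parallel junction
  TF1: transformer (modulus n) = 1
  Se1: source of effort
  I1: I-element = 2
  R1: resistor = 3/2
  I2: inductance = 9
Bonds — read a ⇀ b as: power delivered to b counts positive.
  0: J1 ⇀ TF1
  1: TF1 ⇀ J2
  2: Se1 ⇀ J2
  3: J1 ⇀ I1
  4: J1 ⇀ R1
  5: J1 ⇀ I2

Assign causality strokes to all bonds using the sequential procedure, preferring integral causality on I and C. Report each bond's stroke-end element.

#0 |J1
#1 |TF1
#2 |J2
#3 |I1
#4 |R1
#5 |I2

bond 2 stroke at J2  (Se1 (Se) sets effort on bond)
bond 1 stroke at TF1  (common-e at J2 fixed by 2)
bond 0 stroke at J1  (TF1 one-in-one-out from 1)
bond 3 stroke at I1  (common-e at J1 fixed by 0)
bond 4 stroke at R1  (J1 effort already set via bond 0)
bond 5 stroke at I2  (common-e at J1 fixed by 0)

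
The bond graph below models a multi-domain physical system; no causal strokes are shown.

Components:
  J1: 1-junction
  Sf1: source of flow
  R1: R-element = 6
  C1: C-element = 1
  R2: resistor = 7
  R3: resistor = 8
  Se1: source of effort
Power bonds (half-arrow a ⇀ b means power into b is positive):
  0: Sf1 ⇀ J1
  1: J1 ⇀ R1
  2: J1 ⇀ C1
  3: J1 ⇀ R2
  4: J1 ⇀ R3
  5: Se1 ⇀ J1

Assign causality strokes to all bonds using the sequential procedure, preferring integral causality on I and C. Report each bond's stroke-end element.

b0 |Sf1  (Sf1 (Sf) sets flow on bond)
b5 |J1  (Se1 (Se) sets effort on bond)
b1 |J1  (J1: bond 0 brought flow, rest push out)
b2 |J1  (J1 flow already set via bond 0)
b3 |J1  (J1: bond 0 brought flow, rest push out)
b4 |J1  (J1 flow already set via bond 0)

bond 0 →Sf1
bond 1 →J1
bond 2 →J1
bond 3 →J1
bond 4 →J1
bond 5 →J1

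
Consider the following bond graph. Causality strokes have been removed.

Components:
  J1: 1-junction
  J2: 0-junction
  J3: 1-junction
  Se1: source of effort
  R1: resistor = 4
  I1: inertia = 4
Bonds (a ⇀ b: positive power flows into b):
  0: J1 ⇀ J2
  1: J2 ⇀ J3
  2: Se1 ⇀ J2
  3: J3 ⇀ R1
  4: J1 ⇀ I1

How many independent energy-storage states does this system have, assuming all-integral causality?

1  (I1 all integral)

bond 2 |J2  (Se1 fixes effort; stroke away)
bond 0 |J1  (0-jn J2 has e-setter on 2)
bond 1 |J3  (0-jn J2 has e-setter on 2)
bond 3 |R1  (only one flow-in slot at J3)
bond 4 |I1  (J1: last free bond brings flow in)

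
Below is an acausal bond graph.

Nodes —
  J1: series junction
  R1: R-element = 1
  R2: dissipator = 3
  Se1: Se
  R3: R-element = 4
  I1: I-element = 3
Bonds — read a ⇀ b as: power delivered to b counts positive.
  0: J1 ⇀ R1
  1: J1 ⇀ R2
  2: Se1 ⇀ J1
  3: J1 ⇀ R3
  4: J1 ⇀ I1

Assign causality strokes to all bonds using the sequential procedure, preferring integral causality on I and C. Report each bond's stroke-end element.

b0 →J1
b1 →J1
b2 →J1
b3 →J1
b4 →I1

bond 2 |J1  (Se1 (Se) sets effort on bond)
bond 4 |I1  (prefer integral on I1)
bond 0 |J1  (1-jn J1 has f-setter on 4)
bond 1 |J1  (1-jn J1 has f-setter on 4)
bond 3 |J1  (common-f at J1 fixed by 4)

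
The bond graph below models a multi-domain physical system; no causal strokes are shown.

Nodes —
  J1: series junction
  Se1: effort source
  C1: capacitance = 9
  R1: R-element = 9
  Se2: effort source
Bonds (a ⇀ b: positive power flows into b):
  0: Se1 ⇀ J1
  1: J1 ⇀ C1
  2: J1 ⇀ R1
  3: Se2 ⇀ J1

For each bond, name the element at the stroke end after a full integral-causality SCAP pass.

b0 |J1
b1 |J1
b2 |R1
b3 |J1

β0 |J1  (Se1 fixes effort; stroke away)
β3 |J1  (source Se2 imposes e)
β1 |J1  (C1 outputs effort q/C1)
β2 |R1  (J1 needs exactly one f-in)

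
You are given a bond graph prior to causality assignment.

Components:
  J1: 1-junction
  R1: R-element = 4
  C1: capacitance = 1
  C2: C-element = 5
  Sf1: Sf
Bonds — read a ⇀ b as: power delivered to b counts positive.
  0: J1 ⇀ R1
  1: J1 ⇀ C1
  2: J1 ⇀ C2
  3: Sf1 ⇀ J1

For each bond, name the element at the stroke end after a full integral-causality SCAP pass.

#3 stroke→Sf1  (source Sf1 imposes f)
#0 stroke→J1  (J1: bond 3 brought flow, rest push out)
#1 stroke→J1  (J1 flow already set via bond 3)
#2 stroke→J1  (J1: bond 3 brought flow, rest push out)

b0 stroke→J1
b1 stroke→J1
b2 stroke→J1
b3 stroke→Sf1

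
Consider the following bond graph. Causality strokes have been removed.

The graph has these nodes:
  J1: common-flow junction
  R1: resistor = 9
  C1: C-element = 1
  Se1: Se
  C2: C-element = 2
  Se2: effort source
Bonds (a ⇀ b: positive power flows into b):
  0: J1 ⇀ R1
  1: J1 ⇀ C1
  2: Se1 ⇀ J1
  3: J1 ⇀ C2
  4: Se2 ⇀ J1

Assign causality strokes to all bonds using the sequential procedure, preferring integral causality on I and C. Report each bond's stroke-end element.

#0 stroke→R1
#1 stroke→J1
#2 stroke→J1
#3 stroke→J1
#4 stroke→J1

b2 →J1  (Se1 fixes effort; stroke away)
b4 →J1  (source Se2 imposes e)
b1 →J1  (C1 integral (e out))
b3 →J1  (prefer integral on C2)
b0 →R1  (closing 1-jn rule on J1)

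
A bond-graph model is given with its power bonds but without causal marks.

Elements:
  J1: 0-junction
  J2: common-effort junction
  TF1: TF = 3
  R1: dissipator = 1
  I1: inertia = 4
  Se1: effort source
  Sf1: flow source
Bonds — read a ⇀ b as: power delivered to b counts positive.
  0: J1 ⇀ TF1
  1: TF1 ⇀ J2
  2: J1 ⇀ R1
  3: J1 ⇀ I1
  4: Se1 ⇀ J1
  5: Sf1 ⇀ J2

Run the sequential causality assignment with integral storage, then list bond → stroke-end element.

b4 |J1  (Se1: effort source, stroke at far end)
b5 |Sf1  (Sf1 (Sf) sets flow on bond)
b0 |TF1  (common-e at J1 fixed by 4)
b2 |R1  (J1: bond 4 brought effort, rest push out)
b3 |I1  (J1 effort already set via bond 4)
b1 |J2  (J2: last free bond brings effort in)

#0 stroke→TF1
#1 stroke→J2
#2 stroke→R1
#3 stroke→I1
#4 stroke→J1
#5 stroke→Sf1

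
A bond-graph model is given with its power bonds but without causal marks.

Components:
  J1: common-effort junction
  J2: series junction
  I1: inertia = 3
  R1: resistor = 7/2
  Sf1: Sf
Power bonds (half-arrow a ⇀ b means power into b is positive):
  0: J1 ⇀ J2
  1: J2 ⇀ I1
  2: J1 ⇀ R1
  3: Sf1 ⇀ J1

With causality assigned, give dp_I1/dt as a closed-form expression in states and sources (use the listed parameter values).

dp_I1/dt = 7*F_Sf1/2 - 7*p_I1/6

#3 |Sf1  (Sf1 fixes flow; stroke at Sf1)
#1 |I1  (I1 outputs flow p/I1)
#0 |J2  (1-jn J2 has f-setter on 1)
#2 |J1  (J1: last free bond brings effort in)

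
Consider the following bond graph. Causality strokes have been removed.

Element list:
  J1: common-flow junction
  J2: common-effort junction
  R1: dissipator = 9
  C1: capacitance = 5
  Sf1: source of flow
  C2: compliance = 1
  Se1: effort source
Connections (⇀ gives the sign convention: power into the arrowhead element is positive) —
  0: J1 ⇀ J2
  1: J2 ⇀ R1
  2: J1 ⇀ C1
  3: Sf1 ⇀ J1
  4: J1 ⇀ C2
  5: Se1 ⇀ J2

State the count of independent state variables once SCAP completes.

2  (C1, C2 all integral)

b3 stroke→Sf1  (source Sf1 imposes f)
b5 stroke→J2  (Se1 fixes effort; stroke away)
b0 stroke→J1  (1-jn J1 has f-setter on 3)
b2 stroke→J1  (J1: bond 3 brought flow, rest push out)
b4 stroke→J1  (1-jn J1 has f-setter on 3)
b1 stroke→R1  (common-e at J2 fixed by 5)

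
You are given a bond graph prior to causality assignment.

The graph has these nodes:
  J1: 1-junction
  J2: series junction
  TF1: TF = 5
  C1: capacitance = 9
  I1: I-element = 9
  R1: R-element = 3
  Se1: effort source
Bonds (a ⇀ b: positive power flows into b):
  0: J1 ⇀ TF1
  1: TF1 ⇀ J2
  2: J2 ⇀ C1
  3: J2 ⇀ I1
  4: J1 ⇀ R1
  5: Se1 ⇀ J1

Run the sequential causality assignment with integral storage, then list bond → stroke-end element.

b5 stroke at J1  (Se1 fixes effort; stroke away)
b2 stroke at J2  (prefer integral on C1)
b3 stroke at I1  (I1 outputs flow p/I1)
b1 stroke at J2  (J2: bond 3 brought flow, rest push out)
b0 stroke at TF1  (TF1 one-in-one-out from 1)
b4 stroke at J1  (common-f at J1 fixed by 0)

b0 →TF1
b1 →J2
b2 →J2
b3 →I1
b4 →J1
b5 →J1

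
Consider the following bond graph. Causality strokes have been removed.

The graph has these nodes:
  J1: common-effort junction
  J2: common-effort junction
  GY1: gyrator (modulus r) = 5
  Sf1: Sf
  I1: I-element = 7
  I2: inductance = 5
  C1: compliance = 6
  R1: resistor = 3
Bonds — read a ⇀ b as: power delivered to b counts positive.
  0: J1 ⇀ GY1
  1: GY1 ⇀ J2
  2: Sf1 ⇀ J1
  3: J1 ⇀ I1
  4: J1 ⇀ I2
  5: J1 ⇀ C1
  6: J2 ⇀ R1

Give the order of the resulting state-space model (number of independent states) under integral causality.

β2 stroke at Sf1  (Sf1 (Sf) sets flow on bond)
β3 stroke at I1  (I1 integral (f out))
β4 stroke at I2  (prefer integral on I2)
β5 stroke at J1  (C1 integral (e out))
β0 stroke at GY1  (common-e at J1 fixed by 5)
β1 stroke at GY1  (GY1: gyrator matches bond 0)
β6 stroke at J2  (J2: last free bond brings effort in)

3  (C1, I1, I2 all integral)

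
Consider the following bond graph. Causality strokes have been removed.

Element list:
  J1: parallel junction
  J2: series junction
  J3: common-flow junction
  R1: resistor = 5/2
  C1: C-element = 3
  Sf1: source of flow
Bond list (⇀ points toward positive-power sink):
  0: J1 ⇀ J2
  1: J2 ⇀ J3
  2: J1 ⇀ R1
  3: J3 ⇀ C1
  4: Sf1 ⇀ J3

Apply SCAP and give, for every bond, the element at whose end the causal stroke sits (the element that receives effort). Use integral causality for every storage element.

β4 stroke→Sf1  (Sf1 fixes flow; stroke at Sf1)
β1 stroke→J3  (1-jn J3 has f-setter on 4)
β3 stroke→J3  (common-f at J3 fixed by 4)
β0 stroke→J2  (J2 flow already set via bond 1)
β2 stroke→J1  (J1: last free bond brings effort in)

β0 |J2
β1 |J3
β2 |J1
β3 |J3
β4 |Sf1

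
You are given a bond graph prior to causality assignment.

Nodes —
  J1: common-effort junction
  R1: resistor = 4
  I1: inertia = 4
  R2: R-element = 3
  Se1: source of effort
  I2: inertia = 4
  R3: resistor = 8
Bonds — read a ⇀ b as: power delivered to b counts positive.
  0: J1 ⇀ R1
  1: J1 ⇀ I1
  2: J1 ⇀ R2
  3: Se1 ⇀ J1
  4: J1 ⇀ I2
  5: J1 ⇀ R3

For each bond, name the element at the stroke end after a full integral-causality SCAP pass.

#0 |R1
#1 |I1
#2 |R2
#3 |J1
#4 |I2
#5 |R3

bond 3 →J1  (Se1 fixes effort; stroke away)
bond 0 →R1  (0-jn J1 has e-setter on 3)
bond 1 →I1  (J1 effort already set via bond 3)
bond 2 →R2  (J1: bond 3 brought effort, rest push out)
bond 4 →I2  (common-e at J1 fixed by 3)
bond 5 →R3  (0-jn J1 has e-setter on 3)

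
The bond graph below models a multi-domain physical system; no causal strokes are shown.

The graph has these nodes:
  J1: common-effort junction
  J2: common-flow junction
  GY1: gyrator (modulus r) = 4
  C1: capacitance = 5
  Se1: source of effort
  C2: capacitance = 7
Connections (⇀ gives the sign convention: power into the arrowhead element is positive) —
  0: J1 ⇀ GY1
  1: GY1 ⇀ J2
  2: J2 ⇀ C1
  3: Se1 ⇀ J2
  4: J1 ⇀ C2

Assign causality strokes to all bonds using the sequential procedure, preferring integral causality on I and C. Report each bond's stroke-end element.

b0 |GY1
b1 |GY1
b2 |J2
b3 |J2
b4 |J1

β3 stroke→J2  (Se1 fixes effort; stroke away)
β2 stroke→J2  (prefer integral on C1)
β1 stroke→GY1  (J2: last free bond brings flow in)
β0 stroke→GY1  (GY1 both-in/both-out from 1)
β4 stroke→J1  (closing 0-jn rule on J1)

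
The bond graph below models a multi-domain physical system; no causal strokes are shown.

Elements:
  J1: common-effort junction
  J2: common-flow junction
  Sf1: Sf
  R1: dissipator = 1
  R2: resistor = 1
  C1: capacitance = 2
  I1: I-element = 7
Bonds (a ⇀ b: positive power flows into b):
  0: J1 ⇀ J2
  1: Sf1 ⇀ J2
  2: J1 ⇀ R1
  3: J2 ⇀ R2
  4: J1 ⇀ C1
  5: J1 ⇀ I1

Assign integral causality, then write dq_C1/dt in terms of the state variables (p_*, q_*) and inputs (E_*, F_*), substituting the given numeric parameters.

dq_C1/dt = -F_Sf1 - p_I1/7 - q_C1/2

β1 stroke at Sf1  (Sf1 fixes flow; stroke at Sf1)
β0 stroke at J2  (1-jn J2 has f-setter on 1)
β3 stroke at J2  (J2: bond 1 brought flow, rest push out)
β4 stroke at J1  (C1 integral (e out))
β2 stroke at R1  (0-jn J1 has e-setter on 4)
β5 stroke at I1  (J1 effort already set via bond 4)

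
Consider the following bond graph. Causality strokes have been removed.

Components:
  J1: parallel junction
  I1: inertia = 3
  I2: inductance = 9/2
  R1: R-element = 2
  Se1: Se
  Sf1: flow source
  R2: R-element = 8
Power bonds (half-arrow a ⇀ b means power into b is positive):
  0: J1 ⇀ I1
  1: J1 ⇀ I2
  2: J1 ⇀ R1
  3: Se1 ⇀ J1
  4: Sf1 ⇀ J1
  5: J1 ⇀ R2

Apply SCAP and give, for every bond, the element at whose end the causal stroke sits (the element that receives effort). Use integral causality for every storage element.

#3 |J1  (Se1 fixes effort; stroke away)
#4 |Sf1  (Sf1 (Sf) sets flow on bond)
#0 |I1  (0-jn J1 has e-setter on 3)
#1 |I2  (J1: bond 3 brought effort, rest push out)
#2 |R1  (J1 effort already set via bond 3)
#5 |R2  (common-e at J1 fixed by 3)

bond 0 →I1
bond 1 →I2
bond 2 →R1
bond 3 →J1
bond 4 →Sf1
bond 5 →R2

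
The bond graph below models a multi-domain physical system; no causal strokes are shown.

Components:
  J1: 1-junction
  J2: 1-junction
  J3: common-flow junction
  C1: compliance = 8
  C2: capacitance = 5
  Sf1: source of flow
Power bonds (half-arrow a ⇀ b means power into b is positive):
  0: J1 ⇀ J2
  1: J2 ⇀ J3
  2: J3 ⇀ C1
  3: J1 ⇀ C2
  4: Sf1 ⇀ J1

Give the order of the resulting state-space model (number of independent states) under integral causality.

β4 |Sf1  (Sf1 (Sf) sets flow on bond)
β0 |J1  (J1: bond 4 brought flow, rest push out)
β3 |J1  (J1 flow already set via bond 4)
β1 |J2  (J2 flow already set via bond 0)
β2 |J3  (1-jn J3 has f-setter on 1)

2  (C1, C2 all integral)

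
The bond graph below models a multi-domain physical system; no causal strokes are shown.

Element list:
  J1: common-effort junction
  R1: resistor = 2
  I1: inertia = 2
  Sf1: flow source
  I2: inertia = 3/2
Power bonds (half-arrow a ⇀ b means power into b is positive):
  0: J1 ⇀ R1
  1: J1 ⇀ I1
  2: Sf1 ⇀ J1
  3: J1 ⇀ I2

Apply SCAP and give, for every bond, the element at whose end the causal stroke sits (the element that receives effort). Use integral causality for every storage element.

#2 →Sf1  (source Sf1 imposes f)
#1 →I1  (I1 outputs flow p/I1)
#3 →I2  (I2: I, integral causality)
#0 →J1  (closing 0-jn rule on J1)

b0 stroke→J1
b1 stroke→I1
b2 stroke→Sf1
b3 stroke→I2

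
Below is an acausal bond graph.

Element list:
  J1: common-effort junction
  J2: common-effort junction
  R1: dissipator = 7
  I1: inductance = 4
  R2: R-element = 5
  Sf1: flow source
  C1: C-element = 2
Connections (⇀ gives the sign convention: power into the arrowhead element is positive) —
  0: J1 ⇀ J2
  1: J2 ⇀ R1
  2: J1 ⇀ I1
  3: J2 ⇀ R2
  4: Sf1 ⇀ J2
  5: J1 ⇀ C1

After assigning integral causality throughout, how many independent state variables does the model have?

2  (C1, I1 all integral)

b4 |Sf1  (source Sf1 imposes f)
b2 |I1  (I1 outputs flow p/I1)
b5 |J1  (C1 outputs effort q/C1)
b0 |J2  (J1: bond 5 brought effort, rest push out)
b1 |R1  (0-jn J2 has e-setter on 0)
b3 |R2  (J2: bond 0 brought effort, rest push out)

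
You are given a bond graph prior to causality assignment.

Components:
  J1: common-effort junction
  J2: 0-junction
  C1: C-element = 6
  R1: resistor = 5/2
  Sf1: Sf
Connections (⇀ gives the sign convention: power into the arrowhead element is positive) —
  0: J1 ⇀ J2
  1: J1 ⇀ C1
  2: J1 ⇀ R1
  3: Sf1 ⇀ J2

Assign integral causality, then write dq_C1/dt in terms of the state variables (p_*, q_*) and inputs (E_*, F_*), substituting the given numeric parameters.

b3 stroke at Sf1  (Sf1: flow source, stroke at near end)
b0 stroke at J2  (J2: last free bond brings effort in)
b1 stroke at J1  (C1 outputs effort q/C1)
b2 stroke at R1  (J1 effort already set via bond 1)

dq_C1/dt = F_Sf1 - q_C1/15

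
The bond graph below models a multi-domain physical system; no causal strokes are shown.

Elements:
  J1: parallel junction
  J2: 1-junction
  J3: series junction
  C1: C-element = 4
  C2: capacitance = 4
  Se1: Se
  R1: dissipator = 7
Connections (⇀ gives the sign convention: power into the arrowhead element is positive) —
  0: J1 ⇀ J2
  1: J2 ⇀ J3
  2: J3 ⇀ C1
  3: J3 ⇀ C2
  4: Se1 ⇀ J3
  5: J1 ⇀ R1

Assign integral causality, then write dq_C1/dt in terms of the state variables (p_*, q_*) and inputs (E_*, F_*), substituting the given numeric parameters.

dq_C1/dt = E_Se1/7 - q_C1/28 - q_C2/28

#4 stroke at J3  (Se1 (Se) sets effort on bond)
#2 stroke at J3  (C1 integral (e out))
#3 stroke at J3  (C2: C, integral causality)
#1 stroke at J2  (only one flow-in slot at J3)
#0 stroke at J1  (J2: last free bond brings flow in)
#5 stroke at R1  (J1: bond 0 brought effort, rest push out)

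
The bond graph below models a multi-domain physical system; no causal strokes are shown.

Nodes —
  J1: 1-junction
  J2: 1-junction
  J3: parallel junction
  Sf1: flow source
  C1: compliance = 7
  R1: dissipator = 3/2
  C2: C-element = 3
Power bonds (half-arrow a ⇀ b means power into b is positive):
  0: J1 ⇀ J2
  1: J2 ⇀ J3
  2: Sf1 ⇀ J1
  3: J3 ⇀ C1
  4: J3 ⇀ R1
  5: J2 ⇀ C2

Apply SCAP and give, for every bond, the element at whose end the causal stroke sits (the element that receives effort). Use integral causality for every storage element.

bond 0 |J1
bond 1 |J2
bond 2 |Sf1
bond 3 |J3
bond 4 |R1
bond 5 |J2

bond 2 →Sf1  (source Sf1 imposes f)
bond 0 →J1  (1-jn J1 has f-setter on 2)
bond 1 →J2  (J2 flow already set via bond 0)
bond 5 →J2  (J2: bond 0 brought flow, rest push out)
bond 3 →J3  (C1 outputs effort q/C1)
bond 4 →R1  (common-e at J3 fixed by 3)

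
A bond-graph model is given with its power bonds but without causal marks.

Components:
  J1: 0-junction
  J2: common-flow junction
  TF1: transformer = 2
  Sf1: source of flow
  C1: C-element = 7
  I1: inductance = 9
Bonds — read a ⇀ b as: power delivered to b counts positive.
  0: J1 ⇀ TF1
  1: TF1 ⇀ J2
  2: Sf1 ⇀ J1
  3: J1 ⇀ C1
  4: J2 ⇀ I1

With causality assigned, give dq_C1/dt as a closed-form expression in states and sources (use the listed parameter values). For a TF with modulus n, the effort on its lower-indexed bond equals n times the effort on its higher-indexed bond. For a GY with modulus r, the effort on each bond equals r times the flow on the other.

β2 |Sf1  (Sf1: flow source, stroke at near end)
β3 |J1  (prefer integral on C1)
β0 |TF1  (common-e at J1 fixed by 3)
β1 |J2  (TF TF1: opposite of bond 0)
β4 |I1  (only one flow-in slot at J2)

dq_C1/dt = F_Sf1 - p_I1/18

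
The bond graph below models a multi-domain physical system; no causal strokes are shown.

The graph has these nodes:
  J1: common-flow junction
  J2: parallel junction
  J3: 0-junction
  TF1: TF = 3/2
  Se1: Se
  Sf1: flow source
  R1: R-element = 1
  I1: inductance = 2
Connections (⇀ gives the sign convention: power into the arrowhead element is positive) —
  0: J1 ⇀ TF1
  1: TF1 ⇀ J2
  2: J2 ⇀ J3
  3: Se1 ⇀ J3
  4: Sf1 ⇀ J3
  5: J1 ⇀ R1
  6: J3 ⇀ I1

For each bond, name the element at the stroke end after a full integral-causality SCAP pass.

#0 →J1
#1 →TF1
#2 →J2
#3 →J3
#4 →Sf1
#5 →R1
#6 →I1

b3 stroke at J3  (source Se1 imposes e)
b4 stroke at Sf1  (source Sf1 imposes f)
b2 stroke at J2  (common-e at J3 fixed by 3)
b6 stroke at I1  (common-e at J3 fixed by 3)
b1 stroke at TF1  (J2 effort already set via bond 2)
b0 stroke at J1  (TF1 one-in-one-out from 1)
b5 stroke at R1  (closing 1-jn rule on J1)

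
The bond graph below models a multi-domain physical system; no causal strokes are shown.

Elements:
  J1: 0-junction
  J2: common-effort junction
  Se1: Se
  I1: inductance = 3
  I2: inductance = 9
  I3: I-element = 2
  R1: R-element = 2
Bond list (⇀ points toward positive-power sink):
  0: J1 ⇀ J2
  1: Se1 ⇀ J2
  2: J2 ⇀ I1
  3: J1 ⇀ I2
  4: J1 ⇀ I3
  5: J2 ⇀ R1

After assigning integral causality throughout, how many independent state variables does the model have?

bond 1 →J2  (source Se1 imposes e)
bond 0 →J1  (common-e at J2 fixed by 1)
bond 2 →I1  (J2: bond 1 brought effort, rest push out)
bond 5 →R1  (0-jn J2 has e-setter on 1)
bond 3 →I2  (J1 effort already set via bond 0)
bond 4 →I3  (J1: bond 0 brought effort, rest push out)

3  (I1, I2, I3 all integral)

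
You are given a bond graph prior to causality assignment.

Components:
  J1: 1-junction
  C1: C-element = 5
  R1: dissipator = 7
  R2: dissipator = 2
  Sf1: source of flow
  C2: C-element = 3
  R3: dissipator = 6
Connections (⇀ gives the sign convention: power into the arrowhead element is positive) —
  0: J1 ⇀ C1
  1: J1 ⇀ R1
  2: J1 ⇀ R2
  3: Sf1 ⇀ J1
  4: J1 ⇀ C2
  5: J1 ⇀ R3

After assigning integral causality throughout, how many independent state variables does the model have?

2  (C1, C2 all integral)

b3 stroke at Sf1  (Sf1 (Sf) sets flow on bond)
b0 stroke at J1  (common-f at J1 fixed by 3)
b1 stroke at J1  (common-f at J1 fixed by 3)
b2 stroke at J1  (1-jn J1 has f-setter on 3)
b4 stroke at J1  (common-f at J1 fixed by 3)
b5 stroke at J1  (common-f at J1 fixed by 3)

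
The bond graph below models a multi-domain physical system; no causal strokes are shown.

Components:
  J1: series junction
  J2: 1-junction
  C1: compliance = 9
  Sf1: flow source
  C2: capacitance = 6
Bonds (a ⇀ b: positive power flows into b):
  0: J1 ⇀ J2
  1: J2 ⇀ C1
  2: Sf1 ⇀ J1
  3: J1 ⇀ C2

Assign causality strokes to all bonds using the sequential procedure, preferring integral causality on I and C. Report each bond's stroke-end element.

β0 |J1
β1 |J2
β2 |Sf1
β3 |J1

b2 |Sf1  (Sf1 fixes flow; stroke at Sf1)
b0 |J1  (1-jn J1 has f-setter on 2)
b3 |J1  (1-jn J1 has f-setter on 2)
b1 |J2  (J2: bond 0 brought flow, rest push out)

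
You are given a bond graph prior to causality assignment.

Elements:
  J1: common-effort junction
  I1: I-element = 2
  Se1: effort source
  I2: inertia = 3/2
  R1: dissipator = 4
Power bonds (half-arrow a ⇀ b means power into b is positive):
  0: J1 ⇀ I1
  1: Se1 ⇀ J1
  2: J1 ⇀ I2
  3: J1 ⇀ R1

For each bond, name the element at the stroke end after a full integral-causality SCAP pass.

b0 →I1
b1 →J1
b2 →I2
b3 →R1

#1 |J1  (source Se1 imposes e)
#0 |I1  (common-e at J1 fixed by 1)
#2 |I2  (J1 effort already set via bond 1)
#3 |R1  (J1 effort already set via bond 1)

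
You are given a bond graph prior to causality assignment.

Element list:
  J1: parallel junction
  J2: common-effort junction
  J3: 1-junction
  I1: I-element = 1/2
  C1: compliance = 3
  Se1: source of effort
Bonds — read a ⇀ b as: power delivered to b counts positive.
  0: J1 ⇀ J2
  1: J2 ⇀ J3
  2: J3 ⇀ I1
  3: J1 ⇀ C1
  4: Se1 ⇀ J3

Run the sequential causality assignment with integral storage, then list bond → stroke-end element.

b0 |J2
b1 |J3
b2 |I1
b3 |J1
b4 |J3

b4 |J3  (Se1: effort source, stroke at far end)
b2 |I1  (I1 integral (f out))
b1 |J3  (common-f at J3 fixed by 2)
b0 |J2  (closing 0-jn rule on J2)
b3 |J1  (J1 needs exactly one e-in)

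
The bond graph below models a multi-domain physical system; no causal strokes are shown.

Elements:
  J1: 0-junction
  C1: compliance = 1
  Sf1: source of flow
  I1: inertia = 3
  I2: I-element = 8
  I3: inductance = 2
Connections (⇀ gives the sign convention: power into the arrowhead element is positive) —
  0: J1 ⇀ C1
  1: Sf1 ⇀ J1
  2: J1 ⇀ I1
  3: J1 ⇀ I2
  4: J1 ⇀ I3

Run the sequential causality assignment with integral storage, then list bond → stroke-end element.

β0 |J1
β1 |Sf1
β2 |I1
β3 |I2
β4 |I3

β1 stroke→Sf1  (source Sf1 imposes f)
β0 stroke→J1  (C1: C, integral causality)
β2 stroke→I1  (J1: bond 0 brought effort, rest push out)
β3 stroke→I2  (J1 effort already set via bond 0)
β4 stroke→I3  (J1 effort already set via bond 0)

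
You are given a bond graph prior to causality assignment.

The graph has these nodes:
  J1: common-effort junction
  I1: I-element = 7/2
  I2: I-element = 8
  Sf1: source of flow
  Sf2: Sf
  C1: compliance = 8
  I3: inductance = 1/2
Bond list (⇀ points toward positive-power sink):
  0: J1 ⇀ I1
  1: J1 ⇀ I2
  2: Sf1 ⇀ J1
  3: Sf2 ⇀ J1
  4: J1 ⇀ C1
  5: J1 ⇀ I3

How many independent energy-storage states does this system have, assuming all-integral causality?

bond 2 stroke at Sf1  (Sf1 (Sf) sets flow on bond)
bond 3 stroke at Sf2  (Sf2: flow source, stroke at near end)
bond 0 stroke at I1  (I1 outputs flow p/I1)
bond 1 stroke at I2  (prefer integral on I2)
bond 4 stroke at J1  (C1 integral (e out))
bond 5 stroke at I3  (0-jn J1 has e-setter on 4)

4  (C1, I1, I2, I3 all integral)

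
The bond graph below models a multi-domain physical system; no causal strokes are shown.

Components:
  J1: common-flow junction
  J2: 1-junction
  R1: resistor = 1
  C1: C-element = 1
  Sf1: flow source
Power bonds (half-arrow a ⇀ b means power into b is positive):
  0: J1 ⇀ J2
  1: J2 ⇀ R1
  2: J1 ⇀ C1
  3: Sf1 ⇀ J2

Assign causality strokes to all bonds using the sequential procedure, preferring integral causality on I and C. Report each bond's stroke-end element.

β3 stroke at Sf1  (Sf1 fixes flow; stroke at Sf1)
β0 stroke at J2  (common-f at J2 fixed by 3)
β1 stroke at J2  (common-f at J2 fixed by 3)
β2 stroke at J1  (J1 flow already set via bond 0)

#0 stroke at J2
#1 stroke at J2
#2 stroke at J1
#3 stroke at Sf1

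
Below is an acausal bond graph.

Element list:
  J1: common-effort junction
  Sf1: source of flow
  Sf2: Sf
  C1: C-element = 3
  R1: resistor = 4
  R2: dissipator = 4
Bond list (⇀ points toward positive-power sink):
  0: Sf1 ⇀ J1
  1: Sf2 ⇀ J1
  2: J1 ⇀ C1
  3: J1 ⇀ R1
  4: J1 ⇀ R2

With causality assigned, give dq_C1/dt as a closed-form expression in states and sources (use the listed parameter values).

dq_C1/dt = F_Sf1 + F_Sf2 - q_C1/6

bond 0 |Sf1  (source Sf1 imposes f)
bond 1 |Sf2  (source Sf2 imposes f)
bond 2 |J1  (C1 integral (e out))
bond 3 |R1  (0-jn J1 has e-setter on 2)
bond 4 |R2  (common-e at J1 fixed by 2)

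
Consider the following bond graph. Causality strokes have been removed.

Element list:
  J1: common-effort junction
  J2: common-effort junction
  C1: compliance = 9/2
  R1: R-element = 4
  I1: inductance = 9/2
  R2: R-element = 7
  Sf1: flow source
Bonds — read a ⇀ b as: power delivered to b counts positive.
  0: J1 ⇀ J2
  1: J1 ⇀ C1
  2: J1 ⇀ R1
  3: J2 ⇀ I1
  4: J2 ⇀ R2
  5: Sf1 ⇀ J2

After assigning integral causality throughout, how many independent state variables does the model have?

b5 →Sf1  (Sf1: flow source, stroke at near end)
b1 →J1  (C1 outputs effort q/C1)
b0 →J2  (J1: bond 1 brought effort, rest push out)
b2 →R1  (common-e at J1 fixed by 1)
b3 →I1  (0-jn J2 has e-setter on 0)
b4 →R2  (J2 effort already set via bond 0)

2  (C1, I1 all integral)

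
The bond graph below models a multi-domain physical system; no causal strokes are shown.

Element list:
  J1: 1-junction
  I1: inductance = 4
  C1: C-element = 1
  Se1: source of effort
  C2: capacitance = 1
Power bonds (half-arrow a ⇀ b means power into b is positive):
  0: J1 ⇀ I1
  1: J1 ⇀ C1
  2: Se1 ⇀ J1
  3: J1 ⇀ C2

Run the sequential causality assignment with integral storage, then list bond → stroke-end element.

#2 stroke at J1  (Se1 fixes effort; stroke away)
#0 stroke at I1  (I1 integral (f out))
#1 stroke at J1  (J1: bond 0 brought flow, rest push out)
#3 stroke at J1  (common-f at J1 fixed by 0)

#0 →I1
#1 →J1
#2 →J1
#3 →J1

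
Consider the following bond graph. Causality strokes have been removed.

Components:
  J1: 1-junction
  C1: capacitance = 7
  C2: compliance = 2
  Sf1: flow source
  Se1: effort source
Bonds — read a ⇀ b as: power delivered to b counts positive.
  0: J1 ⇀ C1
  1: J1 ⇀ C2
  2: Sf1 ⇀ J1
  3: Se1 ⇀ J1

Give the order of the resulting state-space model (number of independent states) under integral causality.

2  (C1, C2 all integral)

#2 →Sf1  (source Sf1 imposes f)
#3 →J1  (Se1 fixes effort; stroke away)
#0 →J1  (J1 flow already set via bond 2)
#1 →J1  (common-f at J1 fixed by 2)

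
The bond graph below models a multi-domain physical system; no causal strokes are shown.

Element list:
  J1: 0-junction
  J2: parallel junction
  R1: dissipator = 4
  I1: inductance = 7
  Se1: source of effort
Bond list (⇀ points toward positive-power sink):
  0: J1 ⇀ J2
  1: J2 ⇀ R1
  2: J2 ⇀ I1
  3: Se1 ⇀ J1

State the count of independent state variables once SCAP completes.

1  (I1 all integral)

β3 |J1  (Se1 (Se) sets effort on bond)
β0 |J2  (J1: bond 3 brought effort, rest push out)
β1 |R1  (0-jn J2 has e-setter on 0)
β2 |I1  (0-jn J2 has e-setter on 0)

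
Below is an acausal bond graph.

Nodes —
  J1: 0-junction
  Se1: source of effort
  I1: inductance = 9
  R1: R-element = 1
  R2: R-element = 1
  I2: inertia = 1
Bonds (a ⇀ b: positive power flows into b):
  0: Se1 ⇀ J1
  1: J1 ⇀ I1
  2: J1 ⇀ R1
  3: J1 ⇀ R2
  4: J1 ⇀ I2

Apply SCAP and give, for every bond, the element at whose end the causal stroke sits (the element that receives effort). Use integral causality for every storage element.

b0 stroke at J1
b1 stroke at I1
b2 stroke at R1
b3 stroke at R2
b4 stroke at I2

bond 0 →J1  (source Se1 imposes e)
bond 1 →I1  (common-e at J1 fixed by 0)
bond 2 →R1  (0-jn J1 has e-setter on 0)
bond 3 →R2  (J1: bond 0 brought effort, rest push out)
bond 4 →I2  (common-e at J1 fixed by 0)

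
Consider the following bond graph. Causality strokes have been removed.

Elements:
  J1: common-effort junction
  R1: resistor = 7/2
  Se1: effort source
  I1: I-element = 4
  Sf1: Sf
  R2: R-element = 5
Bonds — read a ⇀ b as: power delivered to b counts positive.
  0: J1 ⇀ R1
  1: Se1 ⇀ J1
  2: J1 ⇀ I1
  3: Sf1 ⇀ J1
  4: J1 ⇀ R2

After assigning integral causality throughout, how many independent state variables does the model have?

1  (I1 all integral)

bond 1 stroke→J1  (source Se1 imposes e)
bond 3 stroke→Sf1  (Sf1 (Sf) sets flow on bond)
bond 0 stroke→R1  (0-jn J1 has e-setter on 1)
bond 2 stroke→I1  (common-e at J1 fixed by 1)
bond 4 stroke→R2  (0-jn J1 has e-setter on 1)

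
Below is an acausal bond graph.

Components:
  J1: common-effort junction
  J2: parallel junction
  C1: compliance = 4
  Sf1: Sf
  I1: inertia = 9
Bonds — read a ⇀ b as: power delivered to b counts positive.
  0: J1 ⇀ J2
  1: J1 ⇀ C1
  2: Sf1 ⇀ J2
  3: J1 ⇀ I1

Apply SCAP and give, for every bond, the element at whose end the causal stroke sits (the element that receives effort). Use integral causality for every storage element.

β0 stroke at J2
β1 stroke at J1
β2 stroke at Sf1
β3 stroke at I1

bond 2 stroke at Sf1  (Sf1: flow source, stroke at near end)
bond 0 stroke at J2  (J2 needs exactly one e-in)
bond 1 stroke at J1  (C1 integral (e out))
bond 3 stroke at I1  (common-e at J1 fixed by 1)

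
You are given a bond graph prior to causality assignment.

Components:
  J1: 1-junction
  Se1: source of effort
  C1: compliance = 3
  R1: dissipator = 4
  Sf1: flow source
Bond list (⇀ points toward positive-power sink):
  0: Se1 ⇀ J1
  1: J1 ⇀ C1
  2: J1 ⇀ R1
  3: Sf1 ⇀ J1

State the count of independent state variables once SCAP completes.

#0 →J1  (source Se1 imposes e)
#3 →Sf1  (Sf1: flow source, stroke at near end)
#1 →J1  (J1: bond 3 brought flow, rest push out)
#2 →J1  (J1 flow already set via bond 3)

1  (C1 all integral)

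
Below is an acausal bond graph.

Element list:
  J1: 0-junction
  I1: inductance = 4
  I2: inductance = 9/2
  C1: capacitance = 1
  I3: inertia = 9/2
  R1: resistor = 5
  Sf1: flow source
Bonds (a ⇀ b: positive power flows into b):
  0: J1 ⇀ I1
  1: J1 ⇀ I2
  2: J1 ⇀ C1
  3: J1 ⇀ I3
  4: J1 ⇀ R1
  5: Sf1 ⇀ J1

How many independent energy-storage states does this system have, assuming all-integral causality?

4  (C1, I1, I2, I3 all integral)

b5 stroke at Sf1  (Sf1 fixes flow; stroke at Sf1)
b0 stroke at I1  (I1 integral (f out))
b1 stroke at I2  (I2 integral (f out))
b2 stroke at J1  (C1 outputs effort q/C1)
b3 stroke at I3  (J1 effort already set via bond 2)
b4 stroke at R1  (J1: bond 2 brought effort, rest push out)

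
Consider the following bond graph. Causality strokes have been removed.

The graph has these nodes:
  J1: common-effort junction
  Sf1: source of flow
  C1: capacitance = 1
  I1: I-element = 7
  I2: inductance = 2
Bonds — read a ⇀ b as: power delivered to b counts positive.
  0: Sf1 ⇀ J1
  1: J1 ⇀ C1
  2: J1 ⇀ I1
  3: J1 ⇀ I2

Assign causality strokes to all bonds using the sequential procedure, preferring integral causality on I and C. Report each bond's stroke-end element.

b0 stroke at Sf1
b1 stroke at J1
b2 stroke at I1
b3 stroke at I2

bond 0 stroke at Sf1  (Sf1 (Sf) sets flow on bond)
bond 1 stroke at J1  (C1 integral (e out))
bond 2 stroke at I1  (J1: bond 1 brought effort, rest push out)
bond 3 stroke at I2  (J1 effort already set via bond 1)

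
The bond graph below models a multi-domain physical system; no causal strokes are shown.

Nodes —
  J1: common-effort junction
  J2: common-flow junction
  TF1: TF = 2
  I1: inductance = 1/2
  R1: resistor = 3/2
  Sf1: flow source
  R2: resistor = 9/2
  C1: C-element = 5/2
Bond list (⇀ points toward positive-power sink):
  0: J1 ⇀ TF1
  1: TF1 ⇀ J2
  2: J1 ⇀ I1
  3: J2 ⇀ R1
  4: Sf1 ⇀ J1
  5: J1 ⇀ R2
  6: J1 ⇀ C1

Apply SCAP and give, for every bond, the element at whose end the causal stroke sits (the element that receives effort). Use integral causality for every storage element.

β0 →TF1
β1 →J2
β2 →I1
β3 →R1
β4 →Sf1
β5 →R2
β6 →J1

b4 |Sf1  (source Sf1 imposes f)
b2 |I1  (I1 integral (f out))
b6 |J1  (C1 integral (e out))
b0 |TF1  (common-e at J1 fixed by 6)
b5 |R2  (J1: bond 6 brought effort, rest push out)
b1 |J2  (TF1 one-in-one-out from 0)
b3 |R1  (only one flow-in slot at J2)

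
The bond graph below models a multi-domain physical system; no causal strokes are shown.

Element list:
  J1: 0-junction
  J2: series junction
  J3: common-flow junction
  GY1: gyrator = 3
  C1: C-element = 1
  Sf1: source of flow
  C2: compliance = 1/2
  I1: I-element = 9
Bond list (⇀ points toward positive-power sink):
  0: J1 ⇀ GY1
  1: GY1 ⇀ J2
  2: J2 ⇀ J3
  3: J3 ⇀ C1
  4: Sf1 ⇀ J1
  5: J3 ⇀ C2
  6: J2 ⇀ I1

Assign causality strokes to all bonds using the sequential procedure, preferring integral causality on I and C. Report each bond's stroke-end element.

b4 stroke→Sf1  (Sf1: flow source, stroke at near end)
b0 stroke→J1  (J1 needs exactly one e-in)
b1 stroke→J2  (GY GY1: same side as bond 0)
b3 stroke→J3  (C1: C, integral causality)
b5 stroke→J3  (prefer integral on C2)
b2 stroke→J2  (J3 needs exactly one f-in)
b6 stroke→I1  (only one flow-in slot at J2)

#0 stroke→J1
#1 stroke→J2
#2 stroke→J2
#3 stroke→J3
#4 stroke→Sf1
#5 stroke→J3
#6 stroke→I1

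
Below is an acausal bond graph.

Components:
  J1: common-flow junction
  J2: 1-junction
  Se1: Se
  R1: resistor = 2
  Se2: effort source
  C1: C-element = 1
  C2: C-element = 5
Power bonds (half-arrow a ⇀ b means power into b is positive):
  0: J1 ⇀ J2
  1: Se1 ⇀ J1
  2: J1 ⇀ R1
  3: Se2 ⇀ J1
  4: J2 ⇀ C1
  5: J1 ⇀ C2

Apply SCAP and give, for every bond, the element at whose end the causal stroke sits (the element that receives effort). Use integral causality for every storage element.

β0 |J1
β1 |J1
β2 |R1
β3 |J1
β4 |J2
β5 |J1

b1 |J1  (Se1 (Se) sets effort on bond)
b3 |J1  (Se2 fixes effort; stroke away)
b4 |J2  (C1: C, integral causality)
b0 |J1  (closing 1-jn rule on J2)
b5 |J1  (prefer integral on C2)
b2 |R1  (J1 needs exactly one f-in)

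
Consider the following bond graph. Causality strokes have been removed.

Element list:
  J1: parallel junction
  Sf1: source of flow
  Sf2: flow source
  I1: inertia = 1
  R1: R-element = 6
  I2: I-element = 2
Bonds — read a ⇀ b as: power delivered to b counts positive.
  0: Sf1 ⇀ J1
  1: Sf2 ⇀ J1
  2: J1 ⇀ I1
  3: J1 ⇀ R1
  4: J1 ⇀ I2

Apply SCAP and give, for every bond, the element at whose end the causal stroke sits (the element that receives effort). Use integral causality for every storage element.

b0 stroke→Sf1
b1 stroke→Sf2
b2 stroke→I1
b3 stroke→J1
b4 stroke→I2

b0 →Sf1  (source Sf1 imposes f)
b1 →Sf2  (Sf2 (Sf) sets flow on bond)
b2 →I1  (I1 integral (f out))
b4 →I2  (prefer integral on I2)
b3 →J1  (closing 0-jn rule on J1)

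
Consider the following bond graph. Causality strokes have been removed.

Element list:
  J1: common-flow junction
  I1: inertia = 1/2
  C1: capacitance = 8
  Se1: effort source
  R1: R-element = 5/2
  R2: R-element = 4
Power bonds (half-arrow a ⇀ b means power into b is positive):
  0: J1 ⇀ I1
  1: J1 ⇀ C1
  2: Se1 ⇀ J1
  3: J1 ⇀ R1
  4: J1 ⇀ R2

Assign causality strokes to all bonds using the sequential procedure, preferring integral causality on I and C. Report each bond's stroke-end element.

β2 |J1  (Se1: effort source, stroke at far end)
β0 |I1  (prefer integral on I1)
β1 |J1  (J1 flow already set via bond 0)
β3 |J1  (J1: bond 0 brought flow, rest push out)
β4 |J1  (J1 flow already set via bond 0)

b0 stroke→I1
b1 stroke→J1
b2 stroke→J1
b3 stroke→J1
b4 stroke→J1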